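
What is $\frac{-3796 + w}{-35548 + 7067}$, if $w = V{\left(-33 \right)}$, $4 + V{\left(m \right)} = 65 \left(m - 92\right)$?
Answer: $\frac{11925}{28481} \approx 0.4187$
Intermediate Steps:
$V{\left(m \right)} = -5984 + 65 m$ ($V{\left(m \right)} = -4 + 65 \left(m - 92\right) = -4 + 65 \left(-92 + m\right) = -4 + \left(-5980 + 65 m\right) = -5984 + 65 m$)
$w = -8129$ ($w = -5984 + 65 \left(-33\right) = -5984 - 2145 = -8129$)
$\frac{-3796 + w}{-35548 + 7067} = \frac{-3796 - 8129}{-35548 + 7067} = - \frac{11925}{-28481} = \left(-11925\right) \left(- \frac{1}{28481}\right) = \frac{11925}{28481}$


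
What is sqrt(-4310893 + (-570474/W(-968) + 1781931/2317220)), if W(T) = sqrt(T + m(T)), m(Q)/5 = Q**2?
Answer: sqrt(-1821779522931697148761769905 - 1132286182104855836850*sqrt(9678))/20557217230 ≈ 2076.3*I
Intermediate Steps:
m(Q) = 5*Q**2
W(T) = sqrt(T + 5*T**2)
sqrt(-4310893 + (-570474/W(-968) + 1781931/2317220)) = sqrt(-4310893 + (-570474*sqrt(9678)/212916 + 1781931/2317220)) = sqrt(-4310893 + (-95079*sqrt(9678)/35486 + 1781931/2317220)) = sqrt(-4310893 + (1781931/2317220 - 95079*sqrt(9678)/35486)) = sqrt(-9989285695529/2317220 - 95079*sqrt(9678)/35486)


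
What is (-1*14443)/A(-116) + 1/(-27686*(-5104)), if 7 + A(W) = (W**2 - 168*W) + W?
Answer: -2040930822571/4637913979424 ≈ -0.44005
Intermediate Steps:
A(W) = -7 + W**2 - 167*W (A(W) = -7 + ((W**2 - 168*W) + W) = -7 + (W**2 - 167*W) = -7 + W**2 - 167*W)
(-1*14443)/A(-116) + 1/(-27686*(-5104)) = (-1*14443)/(-7 + (-116)**2 - 167*(-116)) + 1/(-27686*(-5104)) = -14443/(-7 + 13456 + 19372) - 1/27686*(-1/5104) = -14443/32821 + 1/141309344 = -2040930822571/4637913979424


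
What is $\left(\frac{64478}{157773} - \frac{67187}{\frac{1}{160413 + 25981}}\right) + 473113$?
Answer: $- \frac{1975756658017267}{157773} \approx -1.2523 \cdot 10^{10}$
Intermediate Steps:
$\left(\frac{64478}{157773} - \frac{67187}{\frac{1}{160413 + 25981}}\right) + 473113 = \left(64478 \cdot \frac{1}{157773} - \frac{67187}{\frac{1}{186394}}\right) + 473113 = \left(\frac{64478}{157773} - 67187 \frac{1}{\frac{1}{186394}}\right) + 473113 = \left(\frac{64478}{157773} - 12523253678\right) + 473113 = - \frac{1975831302474616}{157773} + 473113 = - \frac{1975756658017267}{157773}$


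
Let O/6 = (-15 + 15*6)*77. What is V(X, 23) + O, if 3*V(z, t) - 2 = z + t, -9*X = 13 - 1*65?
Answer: 935827/27 ≈ 34660.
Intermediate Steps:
X = 52/9 (X = -(13 - 1*65)/9 = -(13 - 65)/9 = -⅑*(-52) = 52/9 ≈ 5.7778)
V(z, t) = ⅔ + t/3 + z/3 (V(z, t) = ⅔ + (z + t)/3 = ⅔ + (t + z)/3 = ⅔ + (t/3 + z/3) = ⅔ + t/3 + z/3)
O = 34650 (O = 6*((-15 + 15*6)*77) = 6*((-15 + 90)*77) = 6*(75*77) = 6*5775 = 34650)
V(X, 23) + O = (⅔ + (⅓)*23 + (⅓)*(52/9)) + 34650 = (⅔ + 23/3 + 52/27) + 34650 = 277/27 + 34650 = 935827/27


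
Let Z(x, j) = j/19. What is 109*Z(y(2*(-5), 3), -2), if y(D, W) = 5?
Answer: -218/19 ≈ -11.474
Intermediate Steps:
Z(x, j) = j/19 (Z(x, j) = j*(1/19) = j/19)
109*Z(y(2*(-5), 3), -2) = 109*((1/19)*(-2)) = 109*(-2/19) = -218/19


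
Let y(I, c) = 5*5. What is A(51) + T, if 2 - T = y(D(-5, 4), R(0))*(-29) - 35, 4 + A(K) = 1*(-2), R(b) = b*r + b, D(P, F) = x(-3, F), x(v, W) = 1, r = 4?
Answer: 756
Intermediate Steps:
D(P, F) = 1
R(b) = 5*b (R(b) = b*4 + b = 4*b + b = 5*b)
A(K) = -6 (A(K) = -4 + 1*(-2) = -4 - 2 = -6)
y(I, c) = 25
T = 762 (T = 2 - (25*(-29) - 35) = 2 - (-725 - 35) = 2 - 1*(-760) = 2 + 760 = 762)
A(51) + T = -6 + 762 = 756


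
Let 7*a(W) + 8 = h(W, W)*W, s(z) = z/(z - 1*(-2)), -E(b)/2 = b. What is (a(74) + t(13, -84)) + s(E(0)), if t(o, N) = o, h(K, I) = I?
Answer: 5559/7 ≈ 794.14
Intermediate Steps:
E(b) = -2*b
s(z) = z/(2 + z) (s(z) = z/(z + 2) = z/(2 + z))
a(W) = -8/7 + W**2/7 (a(W) = -8/7 + (W*W)/7 = -8/7 + W**2/7)
(a(74) + t(13, -84)) + s(E(0)) = ((-8/7 + (1/7)*74**2) + 13) + (-2*0)/(2 - 2*0) = ((-8/7 + (1/7)*5476) + 13) + 0/(2 + 0) = ((-8/7 + 5476/7) + 13) + 0/2 = (5468/7 + 13) + 0*(1/2) = 5559/7 + 0 = 5559/7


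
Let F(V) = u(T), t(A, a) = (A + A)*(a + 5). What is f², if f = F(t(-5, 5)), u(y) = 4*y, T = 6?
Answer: 576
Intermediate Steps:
t(A, a) = 2*A*(5 + a) (t(A, a) = (2*A)*(5 + a) = 2*A*(5 + a))
F(V) = 24 (F(V) = 4*6 = 24)
f = 24
f² = 24² = 576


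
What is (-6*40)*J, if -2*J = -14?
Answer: -1680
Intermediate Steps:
J = 7 (J = -1/2*(-14) = 7)
(-6*40)*J = -6*40*7 = -240*7 = -1680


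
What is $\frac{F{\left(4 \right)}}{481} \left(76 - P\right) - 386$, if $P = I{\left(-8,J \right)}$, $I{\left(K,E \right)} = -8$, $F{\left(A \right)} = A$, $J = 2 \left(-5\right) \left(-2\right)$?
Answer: $- \frac{185330}{481} \approx -385.3$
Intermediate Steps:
$J = 20$ ($J = \left(-10\right) \left(-2\right) = 20$)
$P = -8$
$\frac{F{\left(4 \right)}}{481} \left(76 - P\right) - 386 = \frac{4}{481} \left(76 - -8\right) - 386 = 4 \cdot \frac{1}{481} \left(76 + 8\right) - 386 = \frac{4}{481} \cdot 84 - 386 = \frac{336}{481} - 386 = - \frac{185330}{481}$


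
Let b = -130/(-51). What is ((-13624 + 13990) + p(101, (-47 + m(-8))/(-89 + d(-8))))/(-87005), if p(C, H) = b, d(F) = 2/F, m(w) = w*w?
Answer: -18796/4437255 ≈ -0.0042360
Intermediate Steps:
m(w) = w²
b = 130/51 (b = -130*(-1/51) = 130/51 ≈ 2.5490)
p(C, H) = 130/51
((-13624 + 13990) + p(101, (-47 + m(-8))/(-89 + d(-8))))/(-87005) = ((-13624 + 13990) + 130/51)/(-87005) = (366 + 130/51)*(-1/87005) = (18796/51)*(-1/87005) = -18796/4437255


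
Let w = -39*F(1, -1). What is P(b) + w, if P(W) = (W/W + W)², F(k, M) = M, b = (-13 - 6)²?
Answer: 131083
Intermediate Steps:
b = 361 (b = (-19)² = 361)
w = 39 (w = -39*(-1) = 39)
P(W) = (1 + W)²
P(b) + w = (1 + 361)² + 39 = 362² + 39 = 131044 + 39 = 131083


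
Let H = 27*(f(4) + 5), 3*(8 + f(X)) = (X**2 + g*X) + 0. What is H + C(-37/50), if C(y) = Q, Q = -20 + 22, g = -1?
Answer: 29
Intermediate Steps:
f(X) = -8 - X/3 + X**2/3 (f(X) = -8 + ((X**2 - X) + 0)/3 = -8 + (X**2 - X)/3 = -8 + (-X/3 + X**2/3) = -8 - X/3 + X**2/3)
Q = 2
H = 27 (H = 27*((-8 - 1/3*4 + (1/3)*4**2) + 5) = 27*((-8 - 4/3 + (1/3)*16) + 5) = 27*((-8 - 4/3 + 16/3) + 5) = 27*(-4 + 5) = 27*1 = 27)
C(y) = 2
H + C(-37/50) = 27 + 2 = 29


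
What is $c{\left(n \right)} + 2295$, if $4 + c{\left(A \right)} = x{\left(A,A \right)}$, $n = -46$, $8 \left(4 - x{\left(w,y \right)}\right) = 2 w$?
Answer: $\frac{4613}{2} \approx 2306.5$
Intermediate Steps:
$x{\left(w,y \right)} = 4 - \frac{w}{4}$ ($x{\left(w,y \right)} = 4 - \frac{2 w}{8} = 4 - \frac{w}{4}$)
$c{\left(A \right)} = - \frac{A}{4}$ ($c{\left(A \right)} = -4 - \left(-4 + \frac{A}{4}\right) = - \frac{A}{4}$)
$c{\left(n \right)} + 2295 = \left(- \frac{1}{4}\right) \left(-46\right) + 2295 = \frac{23}{2} + 2295 = \frac{4613}{2}$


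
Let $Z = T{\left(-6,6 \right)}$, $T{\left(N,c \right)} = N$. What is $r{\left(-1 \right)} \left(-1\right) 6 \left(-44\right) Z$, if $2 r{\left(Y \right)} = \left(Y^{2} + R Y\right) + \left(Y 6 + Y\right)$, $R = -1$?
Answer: $3960$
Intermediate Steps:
$Z = -6$
$r{\left(Y \right)} = \frac{Y^{2}}{2} + 3 Y$ ($r{\left(Y \right)} = \frac{\left(Y^{2} - Y\right) + \left(Y 6 + Y\right)}{2} = \frac{\left(Y^{2} - Y\right) + \left(6 Y + Y\right)}{2} = \frac{\left(Y^{2} - Y\right) + 7 Y}{2} = \frac{Y^{2} + 6 Y}{2} = \frac{Y^{2}}{2} + 3 Y$)
$r{\left(-1 \right)} \left(-1\right) 6 \left(-44\right) Z = \frac{1}{2} \left(-1\right) \left(6 - 1\right) \left(-1\right) 6 \left(-44\right) \left(-6\right) = \frac{1}{2} \left(-1\right) 5 \left(-1\right) 6 \left(-44\right) \left(-6\right) = \left(- \frac{5}{2}\right) \left(-1\right) 6 \left(-44\right) \left(-6\right) = \frac{5}{2} \cdot 6 \left(-44\right) \left(-6\right) = 15 \left(-44\right) \left(-6\right) = \left(-660\right) \left(-6\right) = 3960$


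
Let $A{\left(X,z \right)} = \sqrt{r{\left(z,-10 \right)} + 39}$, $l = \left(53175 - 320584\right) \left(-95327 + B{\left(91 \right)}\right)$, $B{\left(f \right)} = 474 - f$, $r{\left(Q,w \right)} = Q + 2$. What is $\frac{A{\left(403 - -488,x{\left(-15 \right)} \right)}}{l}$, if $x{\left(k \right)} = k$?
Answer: $\frac{\sqrt{26}}{25388880096} \approx 2.0084 \cdot 10^{-10}$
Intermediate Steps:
$r{\left(Q,w \right)} = 2 + Q$
$l = 25388880096$ ($l = \left(53175 - 320584\right) \left(-95327 + \left(474 - 91\right)\right) = - 267409 \left(-95327 + \left(474 - 91\right)\right) = - 267409 \left(-95327 + 383\right) = \left(-267409\right) \left(-94944\right) = 25388880096$)
$A{\left(X,z \right)} = \sqrt{41 + z}$ ($A{\left(X,z \right)} = \sqrt{\left(2 + z\right) + 39} = \sqrt{41 + z}$)
$\frac{A{\left(403 - -488,x{\left(-15 \right)} \right)}}{l} = \frac{\sqrt{41 - 15}}{25388880096} = \sqrt{26} \cdot \frac{1}{25388880096} = \frac{\sqrt{26}}{25388880096}$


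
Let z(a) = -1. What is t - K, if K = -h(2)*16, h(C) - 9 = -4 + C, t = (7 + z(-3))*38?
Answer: 340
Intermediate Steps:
t = 228 (t = (7 - 1)*38 = 6*38 = 228)
h(C) = 5 + C (h(C) = 9 + (-4 + C) = 5 + C)
K = -112 (K = -(5 + 2)*16 = -1*7*16 = -7*16 = -112)
t - K = 228 - 1*(-112) = 228 + 112 = 340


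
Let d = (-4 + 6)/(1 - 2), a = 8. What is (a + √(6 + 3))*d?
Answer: -22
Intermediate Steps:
d = -2 (d = 2/(-1) = 2*(-1) = -2)
(a + √(6 + 3))*d = (8 + √(6 + 3))*(-2) = (8 + √9)*(-2) = (8 + 3)*(-2) = 11*(-2) = -22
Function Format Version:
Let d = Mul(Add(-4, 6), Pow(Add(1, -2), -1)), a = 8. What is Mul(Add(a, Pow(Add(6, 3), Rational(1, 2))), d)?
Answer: -22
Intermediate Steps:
d = -2 (d = Mul(2, Pow(-1, -1)) = Mul(2, -1) = -2)
Mul(Add(a, Pow(Add(6, 3), Rational(1, 2))), d) = Mul(Add(8, Pow(Add(6, 3), Rational(1, 2))), -2) = Mul(Add(8, Pow(9, Rational(1, 2))), -2) = Mul(Add(8, 3), -2) = Mul(11, -2) = -22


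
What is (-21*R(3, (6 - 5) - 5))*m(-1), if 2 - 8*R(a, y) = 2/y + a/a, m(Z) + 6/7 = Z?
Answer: 117/16 ≈ 7.3125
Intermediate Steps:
m(Z) = -6/7 + Z
R(a, y) = ⅛ - 1/(4*y) (R(a, y) = ¼ - (2/y + a/a)/8 = ¼ - (2/y + 1)/8 = ¼ - (1 + 2/y)/8 = ¼ + (-⅛ - 1/(4*y)) = ⅛ - 1/(4*y))
(-21*R(3, (6 - 5) - 5))*m(-1) = (-21*(-2 + ((6 - 5) - 5))/(8*((6 - 5) - 5)))*(-6/7 - 1) = -21*(-2 + (1 - 5))/(8*(1 - 5))*(-13/7) = -21*(-2 - 4)/(8*(-4))*(-13/7) = -21*(-1)*(-6)/(8*4)*(-13/7) = -21*3/16*(-13/7) = -63/16*(-13/7) = 117/16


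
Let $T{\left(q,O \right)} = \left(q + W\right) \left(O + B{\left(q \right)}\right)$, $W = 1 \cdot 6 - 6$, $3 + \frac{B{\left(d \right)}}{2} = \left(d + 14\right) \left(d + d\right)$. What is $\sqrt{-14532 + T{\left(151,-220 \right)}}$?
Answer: $\sqrt{15000002} \approx 3873.0$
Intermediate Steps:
$B{\left(d \right)} = -6 + 4 d \left(14 + d\right)$ ($B{\left(d \right)} = -6 + 2 \left(d + 14\right) \left(d + d\right) = -6 + 2 \left(14 + d\right) 2 d = -6 + 2 \cdot 2 d \left(14 + d\right) = -6 + 4 d \left(14 + d\right)$)
$W = 0$ ($W = 6 - 6 = 0$)
$T{\left(q,O \right)} = q \left(-6 + O + 4 q^{2} + 56 q\right)$ ($T{\left(q,O \right)} = \left(q + 0\right) \left(O + \left(-6 + 4 q^{2} + 56 q\right)\right) = q \left(-6 + O + 4 q^{2} + 56 q\right)$)
$\sqrt{-14532 + T{\left(151,-220 \right)}} = \sqrt{-14532 + 151 \left(-6 - 220 + 4 \cdot 151^{2} + 56 \cdot 151\right)} = \sqrt{-14532 + 151 \left(-6 - 220 + 4 \cdot 22801 + 8456\right)} = \sqrt{-14532 + 151 \left(-6 - 220 + 91204 + 8456\right)} = \sqrt{-14532 + 151 \cdot 99434} = \sqrt{-14532 + 15014534} = \sqrt{15000002}$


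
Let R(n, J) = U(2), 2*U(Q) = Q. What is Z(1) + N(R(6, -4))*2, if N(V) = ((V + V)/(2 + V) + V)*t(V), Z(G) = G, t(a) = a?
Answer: 13/3 ≈ 4.3333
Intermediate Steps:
U(Q) = Q/2
R(n, J) = 1 (R(n, J) = (½)*2 = 1)
N(V) = V*(V + 2*V/(2 + V)) (N(V) = ((V + V)/(2 + V) + V)*V = ((2*V)/(2 + V) + V)*V = (2*V/(2 + V) + V)*V = (V + 2*V/(2 + V))*V = V*(V + 2*V/(2 + V)))
Z(1) + N(R(6, -4))*2 = 1 + (1²*(4 + 1)/(2 + 1))*2 = 1 + (1*5/3)*2 = 1 + (1*(⅓)*5)*2 = 1 + (5/3)*2 = 1 + 10/3 = 13/3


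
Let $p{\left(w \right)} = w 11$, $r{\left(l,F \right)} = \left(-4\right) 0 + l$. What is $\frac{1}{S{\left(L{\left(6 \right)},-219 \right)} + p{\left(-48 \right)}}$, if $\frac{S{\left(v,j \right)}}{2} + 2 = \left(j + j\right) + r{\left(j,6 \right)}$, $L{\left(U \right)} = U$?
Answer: $- \frac{1}{1846} \approx -0.00054171$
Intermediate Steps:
$r{\left(l,F \right)} = l$ ($r{\left(l,F \right)} = 0 + l = l$)
$p{\left(w \right)} = 11 w$
$S{\left(v,j \right)} = -4 + 6 j$ ($S{\left(v,j \right)} = -4 + 2 \left(\left(j + j\right) + j\right) = -4 + 2 \left(2 j + j\right) = -4 + 2 \cdot 3 j = -4 + 6 j$)
$\frac{1}{S{\left(L{\left(6 \right)},-219 \right)} + p{\left(-48 \right)}} = \frac{1}{\left(-4 + 6 \left(-219\right)\right) + 11 \left(-48\right)} = \frac{1}{\left(-4 - 1314\right) - 528} = \frac{1}{-1318 - 528} = \frac{1}{-1846} = - \frac{1}{1846}$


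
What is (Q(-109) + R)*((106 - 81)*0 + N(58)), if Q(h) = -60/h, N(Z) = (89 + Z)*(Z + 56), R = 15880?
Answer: 29007762840/109 ≈ 2.6613e+8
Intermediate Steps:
N(Z) = (56 + Z)*(89 + Z) (N(Z) = (89 + Z)*(56 + Z) = (56 + Z)*(89 + Z))
(Q(-109) + R)*((106 - 81)*0 + N(58)) = (-60/(-109) + 15880)*((106 - 81)*0 + (4984 + 58² + 145*58)) = (-60*(-1/109) + 15880)*(25*0 + (4984 + 3364 + 8410)) = (60/109 + 15880)*(0 + 16758) = (1730980/109)*16758 = 29007762840/109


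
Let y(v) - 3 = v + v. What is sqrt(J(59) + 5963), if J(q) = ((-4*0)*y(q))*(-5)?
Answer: sqrt(5963) ≈ 77.220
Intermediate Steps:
y(v) = 3 + 2*v (y(v) = 3 + (v + v) = 3 + 2*v)
J(q) = 0 (J(q) = ((-4*0)*(3 + 2*q))*(-5) = (0*(3 + 2*q))*(-5) = 0*(-5) = 0)
sqrt(J(59) + 5963) = sqrt(0 + 5963) = sqrt(5963)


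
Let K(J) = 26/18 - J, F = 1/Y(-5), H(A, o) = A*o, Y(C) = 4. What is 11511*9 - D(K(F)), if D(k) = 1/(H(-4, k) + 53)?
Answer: 44961957/434 ≈ 1.0360e+5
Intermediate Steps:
F = ¼ (F = 1/4 = ¼ ≈ 0.25000)
K(J) = 13/9 - J (K(J) = 26*(1/18) - J = 13/9 - J)
D(k) = 1/(53 - 4*k) (D(k) = 1/(-4*k + 53) = 1/(53 - 4*k))
11511*9 - D(K(F)) = 11511*9 - (-1)/(-53 + 4*(13/9 - 1*¼)) = 103599 - (-1)/(-53 + 4*(13/9 - ¼)) = 103599 - (-1)/(-53 + 4*(43/36)) = 103599 - (-1)/(-53 + 43/9) = 103599 - (-1)/(-434/9) = 103599 - (-1)*(-9)/434 = 103599 - 1*9/434 = 103599 - 9/434 = 44961957/434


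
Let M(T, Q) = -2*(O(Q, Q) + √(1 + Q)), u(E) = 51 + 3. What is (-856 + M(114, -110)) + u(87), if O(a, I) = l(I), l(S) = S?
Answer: -582 - 2*I*√109 ≈ -582.0 - 20.881*I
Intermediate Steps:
O(a, I) = I
u(E) = 54
M(T, Q) = -2*Q - 2*√(1 + Q) (M(T, Q) = -2*(Q + √(1 + Q)) = -2*Q - 2*√(1 + Q))
(-856 + M(114, -110)) + u(87) = (-856 + (-2*(-110) - 2*√(1 - 110))) + 54 = (-856 + (220 - 2*I*√109)) + 54 = (-636 - 2*I*√109) + 54 = -582 - 2*I*√109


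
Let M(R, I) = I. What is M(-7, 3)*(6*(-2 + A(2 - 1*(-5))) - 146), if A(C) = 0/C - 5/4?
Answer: -993/2 ≈ -496.50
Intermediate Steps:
A(C) = -5/4 (A(C) = 0 - 5*¼ = 0 - 5/4 = -5/4)
M(-7, 3)*(6*(-2 + A(2 - 1*(-5))) - 146) = 3*(6*(-2 - 5/4) - 146) = 3*(6*(-13/4) - 146) = 3*(-39/2 - 146) = 3*(-331/2) = -993/2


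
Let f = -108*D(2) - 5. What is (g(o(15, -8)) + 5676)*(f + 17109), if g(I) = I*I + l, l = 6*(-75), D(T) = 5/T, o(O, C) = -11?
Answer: 90011398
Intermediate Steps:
l = -450
g(I) = -450 + I² (g(I) = I*I - 450 = I² - 450 = -450 + I²)
f = -275 (f = -540/2 - 5 = -108*5/2 - 5 = -270 - 5 = -275)
(g(o(15, -8)) + 5676)*(f + 17109) = ((-450 + (-11)²) + 5676)*(-275 + 17109) = ((-450 + 121) + 5676)*16834 = (-329 + 5676)*16834 = 5347*16834 = 90011398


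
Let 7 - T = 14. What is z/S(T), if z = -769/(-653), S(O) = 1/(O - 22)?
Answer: -22301/653 ≈ -34.152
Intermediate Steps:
T = -7 (T = 7 - 1*14 = 7 - 14 = -7)
S(O) = 1/(-22 + O)
z = 769/653 (z = -769*(-1/653) = 769/653 ≈ 1.1776)
z/S(T) = 769/(653*(1/(-22 - 7))) = 769/(653*(1/(-29))) = 769/(653*(-1/29)) = (769/653)*(-29) = -22301/653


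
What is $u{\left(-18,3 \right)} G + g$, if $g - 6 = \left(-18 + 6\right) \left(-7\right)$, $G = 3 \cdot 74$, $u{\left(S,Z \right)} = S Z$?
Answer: $-11898$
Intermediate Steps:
$G = 222$
$g = 90$ ($g = 6 + \left(-18 + 6\right) \left(-7\right) = 6 - -84 = 6 + 84 = 90$)
$u{\left(-18,3 \right)} G + g = \left(-18\right) 3 \cdot 222 + 90 = \left(-54\right) 222 + 90 = -11988 + 90 = -11898$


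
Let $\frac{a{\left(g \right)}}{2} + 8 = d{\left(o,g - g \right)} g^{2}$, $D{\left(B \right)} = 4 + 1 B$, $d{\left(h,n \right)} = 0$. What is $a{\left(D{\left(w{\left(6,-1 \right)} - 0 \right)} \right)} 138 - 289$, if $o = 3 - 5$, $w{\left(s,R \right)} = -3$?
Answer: $-2497$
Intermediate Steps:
$o = -2$
$D{\left(B \right)} = 4 + B$
$a{\left(g \right)} = -16$ ($a{\left(g \right)} = -16 + 2 \cdot 0 g^{2} = -16 + 2 \cdot 0 = -16 + 0 = -16$)
$a{\left(D{\left(w{\left(6,-1 \right)} - 0 \right)} \right)} 138 - 289 = \left(-16\right) 138 - 289 = -2208 - 289 = -2497$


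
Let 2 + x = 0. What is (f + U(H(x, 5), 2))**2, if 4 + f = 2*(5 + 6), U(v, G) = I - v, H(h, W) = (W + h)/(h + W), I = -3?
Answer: 196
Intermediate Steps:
x = -2 (x = -2 + 0 = -2)
H(h, W) = 1 (H(h, W) = (W + h)/(W + h) = 1)
U(v, G) = -3 - v
f = 18 (f = -4 + 2*(5 + 6) = -4 + 2*11 = -4 + 22 = 18)
(f + U(H(x, 5), 2))**2 = (18 + (-3 - 1*1))**2 = (18 + (-3 - 1))**2 = (18 - 4)**2 = 14**2 = 196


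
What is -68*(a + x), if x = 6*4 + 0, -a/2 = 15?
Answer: 408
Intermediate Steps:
a = -30 (a = -2*15 = -30)
x = 24 (x = 24 + 0 = 24)
-68*(a + x) = -68*(-30 + 24) = -68*(-6) = 408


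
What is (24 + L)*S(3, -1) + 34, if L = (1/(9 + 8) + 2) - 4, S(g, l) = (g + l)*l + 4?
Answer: 1328/17 ≈ 78.118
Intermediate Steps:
S(g, l) = 4 + l*(g + l) (S(g, l) = l*(g + l) + 4 = 4 + l*(g + l))
L = -33/17 (L = (1/17 + 2) - 4 = 35/17 - 4 = -33/17 ≈ -1.9412)
(24 + L)*S(3, -1) + 34 = (24 - 33/17)*(4 + (-1)² + 3*(-1)) + 34 = 375*(4 + 1 - 3)/17 + 34 = (375/17)*2 + 34 = 750/17 + 34 = 1328/17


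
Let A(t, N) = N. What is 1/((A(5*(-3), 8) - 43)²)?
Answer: 1/1225 ≈ 0.00081633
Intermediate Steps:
1/((A(5*(-3), 8) - 43)²) = 1/((8 - 43)²) = 1/((-35)²) = 1/1225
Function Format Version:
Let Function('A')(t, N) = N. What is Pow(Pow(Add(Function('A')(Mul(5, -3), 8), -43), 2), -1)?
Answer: Rational(1, 1225) ≈ 0.00081633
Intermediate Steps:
Pow(Pow(Add(Function('A')(Mul(5, -3), 8), -43), 2), -1) = Pow(Pow(Add(8, -43), 2), -1) = Pow(Pow(-35, 2), -1) = Pow(1225, -1) = Rational(1, 1225)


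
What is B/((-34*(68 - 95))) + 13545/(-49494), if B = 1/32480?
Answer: -67311056551/245957463360 ≈ -0.27367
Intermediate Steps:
B = 1/32480 ≈ 3.0788e-5
B/((-34*(68 - 95))) + 13545/(-49494) = 1/(32480*((-34*(68 - 95)))) + 13545/(-49494) = 1/(32480*((-34*(-27)))) + 13545*(-1/49494) = (1/32480)/918 - 4515/16498 = (1/32480)*(1/918) - 4515/16498 = 1/29816640 - 4515/16498 = -67311056551/245957463360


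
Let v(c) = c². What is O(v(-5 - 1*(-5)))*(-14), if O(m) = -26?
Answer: 364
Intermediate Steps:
O(v(-5 - 1*(-5)))*(-14) = -26*(-14) = 364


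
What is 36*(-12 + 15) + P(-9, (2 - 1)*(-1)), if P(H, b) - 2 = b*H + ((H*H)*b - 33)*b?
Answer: 233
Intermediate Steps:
P(H, b) = 2 + H*b + b*(-33 + b*H²) (P(H, b) = 2 + (b*H + ((H*H)*b - 33)*b) = 2 + (H*b + (H²*b - 33)*b) = 2 + (H*b + (b*H² - 33)*b) = 2 + (H*b + (-33 + b*H²)*b) = 2 + (H*b + b*(-33 + b*H²)) = 2 + H*b + b*(-33 + b*H²))
36*(-12 + 15) + P(-9, (2 - 1)*(-1)) = 36*(-12 + 15) + (2 - 33*(2 - 1)*(-1) - 9*(2 - 1)*(-1) + (-9)²*((2 - 1)*(-1))²) = 36*3 + (2 - 33*(-1) - 9*(-1) + 81*(1*(-1))²) = 108 + (2 - 33*(-1) - 9*(-1) + 81*(-1)²) = 108 + (2 + 33 + 9 + 81*1) = 108 + (2 + 33 + 9 + 81) = 108 + 125 = 233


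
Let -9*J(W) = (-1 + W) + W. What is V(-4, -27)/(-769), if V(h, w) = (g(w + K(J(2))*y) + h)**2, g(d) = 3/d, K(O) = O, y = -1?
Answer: -108241/4921600 ≈ -0.021993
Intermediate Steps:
J(W) = 1/9 - 2*W/9 (J(W) = -((-1 + W) + W)/9 = -(-1 + 2*W)/9 = 1/9 - 2*W/9)
V(h, w) = (h + 3/(1/3 + w))**2 (V(h, w) = (3/(w + (1/9 - 2/9*2)*(-1)) + h)**2 = (3/(w + (1/9 - 4/9)*(-1)) + h)**2 = (3/(w - 1/3*(-1)) + h)**2 = (3/(w + 1/3) + h)**2 = (3/(1/3 + w) + h)**2 = (h + 3/(1/3 + w))**2)
V(-4, -27)/(-769) = (-4 + 3/(1/3 - 27))**2/(-769) = (-4 + 3/(-80/3))**2*(-1/769) = (-4 + 3*(-3/80))**2*(-1/769) = (-4 - 9/80)**2*(-1/769) = (-329/80)**2*(-1/769) = (108241/6400)*(-1/769) = -108241/4921600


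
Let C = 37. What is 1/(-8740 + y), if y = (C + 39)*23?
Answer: -1/6992 ≈ -0.00014302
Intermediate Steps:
y = 1748 (y = (37 + 39)*23 = 76*23 = 1748)
1/(-8740 + y) = 1/(-8740 + 1748) = 1/(-6992) = -1/6992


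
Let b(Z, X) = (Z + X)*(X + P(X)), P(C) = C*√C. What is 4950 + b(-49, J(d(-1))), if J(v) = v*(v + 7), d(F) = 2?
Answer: 4392 - 1674*√2 ≈ 2024.6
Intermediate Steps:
J(v) = v*(7 + v)
P(C) = C^(3/2)
b(Z, X) = (X + Z)*(X + X^(3/2)) (b(Z, X) = (Z + X)*(X + X^(3/2)) = (X + Z)*(X + X^(3/2)))
4950 + b(-49, J(d(-1))) = 4950 + ((2*(7 + 2))² + (2*(7 + 2))^(5/2) + (2*(7 + 2))*(-49) - 49*2*√2*(7 + 2)^(3/2)) = 4950 + ((2*9)² + (2*9)^(5/2) + (2*9)*(-49) - 49*54*√2) = 4950 + (18² + 18^(5/2) + 18*(-49) - 2646*√2) = 4950 + (324 + 972*√2 - 882 - 2646*√2) = 4950 + (-558 - 1674*√2) = 4392 - 1674*√2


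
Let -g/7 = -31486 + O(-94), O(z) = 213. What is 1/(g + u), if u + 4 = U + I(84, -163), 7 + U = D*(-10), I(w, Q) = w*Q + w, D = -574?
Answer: 1/211032 ≈ 4.7386e-6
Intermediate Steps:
I(w, Q) = w + Q*w (I(w, Q) = Q*w + w = w + Q*w)
U = 5733 (U = -7 - 574*(-10) = -7 + 5740 = 5733)
u = -7879 (u = -4 + (5733 + 84*(1 - 163)) = -4 + (5733 + 84*(-162)) = -4 + (5733 - 13608) = -4 - 7875 = -7879)
g = 218911 (g = -7*(-31486 + 213) = -7*(-31273) = 218911)
1/(g + u) = 1/(218911 - 7879) = 1/211032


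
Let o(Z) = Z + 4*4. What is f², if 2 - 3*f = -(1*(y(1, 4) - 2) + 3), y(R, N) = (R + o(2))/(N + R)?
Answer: 1156/225 ≈ 5.1378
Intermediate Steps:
o(Z) = 16 + Z (o(Z) = Z + 16 = 16 + Z)
y(R, N) = (18 + R)/(N + R) (y(R, N) = (R + (16 + 2))/(N + R) = (R + 18)/(N + R) = (18 + R)/(N + R))
f = 34/15 (f = ⅔ - (-1)*(1*((18 + 1)/(4 + 1) - 2) + 3)/3 = ⅔ - (-1)*(1*(19/5 - 2) + 3)/3 = ⅔ - (-1)*(1*(9/5) + 3)/3 = ⅔ - (-1)*(9/5 + 3)/3 = ⅔ - (-1)*24/(3*5) = ⅔ - ⅓*(-24/5) = ⅔ + 8/5 = 34/15 ≈ 2.2667)
f² = (34/15)² = 1156/225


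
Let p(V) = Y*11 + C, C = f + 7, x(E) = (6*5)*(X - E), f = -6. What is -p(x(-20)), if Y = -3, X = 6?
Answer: 32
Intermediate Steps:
x(E) = 180 - 30*E (x(E) = (6*5)*(6 - E) = 30*(6 - E) = 180 - 30*E)
C = 1 (C = -6 + 7 = 1)
p(V) = -32 (p(V) = -3*11 + 1 = -33 + 1 = -32)
-p(x(-20)) = -1*(-32) = 32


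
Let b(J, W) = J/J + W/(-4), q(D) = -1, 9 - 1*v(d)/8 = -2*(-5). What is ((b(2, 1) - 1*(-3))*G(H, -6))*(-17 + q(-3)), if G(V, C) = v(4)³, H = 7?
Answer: 34560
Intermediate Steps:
v(d) = -8 (v(d) = 72 - (-16)*(-5) = 72 - 8*10 = 72 - 80 = -8)
b(J, W) = 1 - W/4 (b(J, W) = 1 + W*(-¼) = 1 - W/4)
G(V, C) = -512 (G(V, C) = (-8)³ = -512)
((b(2, 1) - 1*(-3))*G(H, -6))*(-17 + q(-3)) = (((1 - ¼*1) - 1*(-3))*(-512))*(-17 - 1) = (((1 - ¼) + 3)*(-512))*(-18) = ((¾ + 3)*(-512))*(-18) = ((15/4)*(-512))*(-18) = -1920*(-18) = 34560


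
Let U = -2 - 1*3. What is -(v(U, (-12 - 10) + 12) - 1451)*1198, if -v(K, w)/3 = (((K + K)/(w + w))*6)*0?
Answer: 1738298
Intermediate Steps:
U = -5 (U = -2 - 3 = -5)
v(K, w) = 0 (v(K, w) = -3*((K + K)/(w + w))*6*0 = -3*((2*K)/((2*w)))*6*0 = -3*((2*K)*(1/(2*w)))*6*0 = -3*(K/w)*6*0 = -3*6*K/w*0 = -3*0 = 0)
-(v(U, (-12 - 10) + 12) - 1451)*1198 = -(0 - 1451)*1198 = -(-1451)*1198 = -1*(-1738298) = 1738298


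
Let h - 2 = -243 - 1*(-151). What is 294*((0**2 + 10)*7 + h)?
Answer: -5880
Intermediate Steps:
h = -90 (h = 2 + (-243 - 1*(-151)) = 2 + (-243 + 151) = 2 - 92 = -90)
294*((0**2 + 10)*7 + h) = 294*((0**2 + 10)*7 - 90) = 294*((0 + 10)*7 - 90) = 294*(10*7 - 90) = 294*(70 - 90) = 294*(-20) = -5880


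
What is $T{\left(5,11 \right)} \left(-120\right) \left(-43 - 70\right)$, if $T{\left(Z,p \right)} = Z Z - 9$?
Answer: $216960$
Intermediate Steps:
$T{\left(Z,p \right)} = -9 + Z^{2}$ ($T{\left(Z,p \right)} = Z^{2} - 9 = -9 + Z^{2}$)
$T{\left(5,11 \right)} \left(-120\right) \left(-43 - 70\right) = \left(-9 + 5^{2}\right) \left(-120\right) \left(-43 - 70\right) = \left(-9 + 25\right) \left(-120\right) \left(-113\right) = 16 \left(-120\right) \left(-113\right) = \left(-1920\right) \left(-113\right) = 216960$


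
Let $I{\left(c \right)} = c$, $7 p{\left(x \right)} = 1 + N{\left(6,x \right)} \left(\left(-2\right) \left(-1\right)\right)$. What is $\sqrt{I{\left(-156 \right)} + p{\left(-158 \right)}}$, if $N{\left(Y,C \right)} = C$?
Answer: $i \sqrt{201} \approx 14.177 i$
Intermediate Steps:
$p{\left(x \right)} = \frac{1}{7} + \frac{2 x}{7}$ ($p{\left(x \right)} = \frac{1 + x \left(\left(-2\right) \left(-1\right)\right)}{7} = \frac{1 + x 2}{7} = \frac{1 + 2 x}{7} = \frac{1}{7} + \frac{2 x}{7}$)
$\sqrt{I{\left(-156 \right)} + p{\left(-158 \right)}} = \sqrt{-156 + \left(\frac{1}{7} + \frac{2}{7} \left(-158\right)\right)} = \sqrt{-156 + \left(\frac{1}{7} - \frac{316}{7}\right)} = \sqrt{-156 - 45} = \sqrt{-201} = i \sqrt{201}$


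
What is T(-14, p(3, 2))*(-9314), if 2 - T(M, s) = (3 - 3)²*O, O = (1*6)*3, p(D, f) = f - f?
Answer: -18628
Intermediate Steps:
p(D, f) = 0
O = 18 (O = 6*3 = 18)
T(M, s) = 2 (T(M, s) = 2 - (3 - 3)²*18 = 2 - 0²*18 = 2 - 0*18 = 2 - 1*0 = 2 + 0 = 2)
T(-14, p(3, 2))*(-9314) = 2*(-9314) = -18628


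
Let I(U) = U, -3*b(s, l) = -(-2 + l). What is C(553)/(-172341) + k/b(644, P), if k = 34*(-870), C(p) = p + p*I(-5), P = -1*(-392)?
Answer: -39211994/172341 ≈ -227.53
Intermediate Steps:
P = 392
b(s, l) = -⅔ + l/3 (b(s, l) = -(-1)*(-2 + l)/3 = -(2 - l)/3 = -⅔ + l/3)
C(p) = -4*p (C(p) = p + p*(-5) = p - 5*p = -4*p)
k = -29580
C(553)/(-172341) + k/b(644, P) = -4*553/(-172341) - 29580/(-⅔ + (⅓)*392) = -2212*(-1/172341) - 29580/(-⅔ + 392/3) = 2212/172341 - 29580/130 = 2212/172341 - 29580*1/130 = 2212/172341 - 2958/13 = -39211994/172341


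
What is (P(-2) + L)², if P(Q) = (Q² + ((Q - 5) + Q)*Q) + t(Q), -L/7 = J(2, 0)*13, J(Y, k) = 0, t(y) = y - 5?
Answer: 225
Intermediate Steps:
t(y) = -5 + y
L = 0 (L = -0*13 = -7*0 = 0)
P(Q) = -5 + Q + Q² + Q*(-5 + 2*Q) (P(Q) = (Q² + ((Q - 5) + Q)*Q) + (-5 + Q) = (Q² + ((-5 + Q) + Q)*Q) + (-5 + Q) = (Q² + (-5 + 2*Q)*Q) + (-5 + Q) = (Q² + Q*(-5 + 2*Q)) + (-5 + Q) = -5 + Q + Q² + Q*(-5 + 2*Q))
(P(-2) + L)² = ((-5 - 4*(-2) + 3*(-2)²) + 0)² = ((-5 + 8 + 3*4) + 0)² = ((-5 + 8 + 12) + 0)² = (15 + 0)² = 15² = 225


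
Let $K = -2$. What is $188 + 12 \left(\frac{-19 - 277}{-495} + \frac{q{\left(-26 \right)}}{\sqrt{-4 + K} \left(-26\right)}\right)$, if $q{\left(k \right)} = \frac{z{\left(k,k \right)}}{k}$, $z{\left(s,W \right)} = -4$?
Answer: $\frac{32204}{165} + \frac{2 i \sqrt{6}}{169} \approx 195.18 + 0.028988 i$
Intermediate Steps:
$q{\left(k \right)} = - \frac{4}{k}$
$188 + 12 \left(\frac{-19 - 277}{-495} + \frac{q{\left(-26 \right)}}{\sqrt{-4 + K} \left(-26\right)}\right) = 188 + 12 \left(\frac{-19 - 277}{-495} + \frac{\left(-4\right) \frac{1}{-26}}{\sqrt{-4 - 2} \left(-26\right)}\right) = 188 + 12 \left(\left(-296\right) \left(- \frac{1}{495}\right) + \frac{\left(-4\right) \left(- \frac{1}{26}\right)}{\sqrt{-6} \left(-26\right)}\right) = 188 + 12 \left(\frac{296}{495} + \frac{2}{13 i \sqrt{6} \left(-26\right)}\right) = 188 + 12 \left(\frac{296}{495} + \frac{2}{13 \left(- 26 i \sqrt{6}\right)}\right) = 188 + 12 \left(\frac{296}{495} + \frac{2 \frac{i \sqrt{6}}{156}}{13}\right) = 188 + 12 \left(\frac{296}{495} + \frac{i \sqrt{6}}{1014}\right) = 188 + \left(\frac{1184}{165} + \frac{2 i \sqrt{6}}{169}\right) = \frac{32204}{165} + \frac{2 i \sqrt{6}}{169}$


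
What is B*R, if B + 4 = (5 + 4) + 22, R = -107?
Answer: -2889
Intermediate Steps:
B = 27 (B = -4 + ((5 + 4) + 22) = -4 + (9 + 22) = -4 + 31 = 27)
B*R = 27*(-107) = -2889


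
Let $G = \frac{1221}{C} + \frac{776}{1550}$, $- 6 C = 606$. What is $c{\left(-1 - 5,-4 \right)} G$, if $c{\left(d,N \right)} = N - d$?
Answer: $- \frac{1814174}{78275} \approx -23.177$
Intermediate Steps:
$C = -101$ ($C = \left(- \frac{1}{6}\right) 606 = -101$)
$G = - \frac{907087}{78275}$ ($G = \frac{1221}{-101} + \frac{776}{1550} = 1221 \left(- \frac{1}{101}\right) + 776 \cdot \frac{1}{1550} = - \frac{1221}{101} + \frac{388}{775} = - \frac{907087}{78275} \approx -11.588$)
$c{\left(-1 - 5,-4 \right)} G = \left(-4 - \left(-1 - 5\right)\right) \left(- \frac{907087}{78275}\right) = \left(-4 - -6\right) \left(- \frac{907087}{78275}\right) = \left(-4 + 6\right) \left(- \frac{907087}{78275}\right) = 2 \left(- \frac{907087}{78275}\right) = - \frac{1814174}{78275}$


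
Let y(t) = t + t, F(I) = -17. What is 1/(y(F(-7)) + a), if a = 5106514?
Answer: 1/5106480 ≈ 1.9583e-7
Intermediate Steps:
y(t) = 2*t
1/(y(F(-7)) + a) = 1/(2*(-17) + 5106514) = 1/(-34 + 5106514) = 1/5106480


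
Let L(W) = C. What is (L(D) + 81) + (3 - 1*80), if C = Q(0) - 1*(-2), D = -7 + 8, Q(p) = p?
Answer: 6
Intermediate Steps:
D = 1
C = 2 (C = 0 - 1*(-2) = 0 + 2 = 2)
L(W) = 2
(L(D) + 81) + (3 - 1*80) = (2 + 81) + (3 - 1*80) = 83 + (3 - 80) = 83 - 77 = 6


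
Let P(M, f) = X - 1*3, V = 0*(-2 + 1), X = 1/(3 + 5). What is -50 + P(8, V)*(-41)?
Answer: 543/8 ≈ 67.875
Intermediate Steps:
X = ⅛ (X = 1/8 = ⅛ ≈ 0.12500)
V = 0 (V = 0*(-1) = 0)
P(M, f) = -23/8 (P(M, f) = ⅛ - 1*3 = ⅛ - 3 = -23/8)
-50 + P(8, V)*(-41) = -50 - 23/8*(-41) = -50 + 943/8 = 543/8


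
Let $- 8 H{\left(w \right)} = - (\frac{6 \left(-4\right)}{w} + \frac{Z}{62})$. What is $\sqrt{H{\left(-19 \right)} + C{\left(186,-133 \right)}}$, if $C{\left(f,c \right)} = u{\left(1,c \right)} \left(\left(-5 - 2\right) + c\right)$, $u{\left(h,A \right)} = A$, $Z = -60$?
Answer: $\frac{\sqrt{25838727323}}{1178} \approx 136.46$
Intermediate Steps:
$C{\left(f,c \right)} = c \left(-7 + c\right)$ ($C{\left(f,c \right)} = c \left(\left(-5 - 2\right) + c\right) = c \left(-7 + c\right)$)
$H{\left(w \right)} = - \frac{15}{124} - \frac{3}{w}$ ($H{\left(w \right)} = - \frac{\left(-1\right) \left(\frac{6 \left(-4\right)}{w} - \frac{60}{62}\right)}{8} = - \frac{\left(-1\right) \left(- \frac{24}{w} - \frac{30}{31}\right)}{8} = - \frac{\left(-1\right) \left(- \frac{30}{31} - \frac{24}{w}\right)}{8} = - \frac{\frac{30}{31} + \frac{24}{w}}{8} = - \frac{15}{124} - \frac{3}{w}$)
$\sqrt{H{\left(-19 \right)} + C{\left(186,-133 \right)}} = \sqrt{\left(- \frac{15}{124} - \frac{3}{-19}\right) - 133 \left(-7 - 133\right)} = \sqrt{\left(- \frac{15}{124} - - \frac{3}{19}\right) - -18620} = \sqrt{\left(- \frac{15}{124} + \frac{3}{19}\right) + 18620} = \sqrt{\frac{87}{2356} + 18620} = \sqrt{\frac{43868807}{2356}} = \frac{\sqrt{25838727323}}{1178}$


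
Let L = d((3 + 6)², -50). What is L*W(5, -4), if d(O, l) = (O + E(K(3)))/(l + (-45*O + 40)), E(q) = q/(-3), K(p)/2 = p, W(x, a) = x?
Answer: -79/731 ≈ -0.10807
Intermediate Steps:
K(p) = 2*p
E(q) = -q/3 (E(q) = q*(-⅓) = -q/3)
d(O, l) = (-2 + O)/(40 + l - 45*O) (d(O, l) = (O - 2*3/3)/(l + (-45*O + 40)) = (O - ⅓*6)/(l + (40 - 45*O)) = (O - 2)/(40 + l - 45*O) = (-2 + O)/(40 + l - 45*O))
L = -79/3655 (L = (-2 + (3 + 6)²)/(40 - 50 - 45*(3 + 6)²) = (-2 + 9²)/(40 - 50 - 45*9²) = (-2 + 81)/(40 - 50 - 45*81) = 79/(40 - 50 - 3645) = 79/(-3655) = -1/3655*79 = -79/3655 ≈ -0.021614)
L*W(5, -4) = -79/3655*5 = -79/731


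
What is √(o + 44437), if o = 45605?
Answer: √90042 ≈ 300.07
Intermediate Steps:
√(o + 44437) = √(45605 + 44437) = √90042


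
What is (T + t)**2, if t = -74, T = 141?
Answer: 4489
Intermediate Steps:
(T + t)**2 = (141 - 74)**2 = 67**2 = 4489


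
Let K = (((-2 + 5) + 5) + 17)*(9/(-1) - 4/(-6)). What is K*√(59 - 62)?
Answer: -625*I*√3/3 ≈ -360.84*I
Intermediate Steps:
K = -625/3 (K = ((3 + 5) + 17)*(9*(-1) - 4*(-⅙)) = (8 + 17)*(-9 + ⅔) = 25*(-25/3) = -625/3 ≈ -208.33)
K*√(59 - 62) = -625*√(59 - 62)/3 = -625*I*√3/3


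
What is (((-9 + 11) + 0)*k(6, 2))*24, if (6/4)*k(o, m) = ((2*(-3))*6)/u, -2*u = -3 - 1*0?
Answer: -768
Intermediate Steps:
u = 3/2 (u = -(-3 - 1*0)/2 = -(-3 + 0)/2 = -½*(-3) = 3/2 ≈ 1.5000)
k(o, m) = -16 (k(o, m) = 2*(((2*(-3))*6)/(3/2))/3 = 2*(-6*6*(⅔))/3 = 2*(-36*⅔)/3 = (⅔)*(-24) = -16)
(((-9 + 11) + 0)*k(6, 2))*24 = (((-9 + 11) + 0)*(-16))*24 = ((2 + 0)*(-16))*24 = (2*(-16))*24 = -32*24 = -768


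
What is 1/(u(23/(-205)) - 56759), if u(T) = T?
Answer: -205/11635618 ≈ -1.7618e-5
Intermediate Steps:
1/(u(23/(-205)) - 56759) = 1/(23/(-205) - 56759) = 1/(23*(-1/205) - 56759) = 1/(-23/205 - 56759) = 1/(-11635618/205) = -205/11635618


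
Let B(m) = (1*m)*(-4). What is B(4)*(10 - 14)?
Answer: 64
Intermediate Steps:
B(m) = -4*m (B(m) = m*(-4) = -4*m)
B(4)*(10 - 14) = (-4*4)*(10 - 14) = -16*(-4) = 64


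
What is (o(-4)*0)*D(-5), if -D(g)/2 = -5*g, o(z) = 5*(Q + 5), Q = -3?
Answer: 0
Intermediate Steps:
o(z) = 10 (o(z) = 5*(-3 + 5) = 5*2 = 10)
D(g) = 10*g (D(g) = -(-10)*g = 10*g)
(o(-4)*0)*D(-5) = (10*0)*(10*(-5)) = 0*(-50) = 0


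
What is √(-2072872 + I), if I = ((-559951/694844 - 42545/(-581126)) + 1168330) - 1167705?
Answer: I*√21117228874825357020511242751/100947978586 ≈ 1439.5*I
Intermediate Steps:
I = 126037053259077/201895957172 (I = ((-559951*1/694844 - 42545*(-1/581126)) + 1168330) - 1167705 = ((-559951/694844 + 42545/581126) + 1168330) - 1167705 = (-147919973423/201895957172 + 1168330) - 1167705 = 235880955722789337/201895957172 - 1167705 = 126037053259077/201895957172 ≈ 624.27)
√(-2072872 + I) = √(-2072872 + 126037053259077/201895957172) = √(-418378439481778907/201895957172) = I*√21117228874825357020511242751/100947978586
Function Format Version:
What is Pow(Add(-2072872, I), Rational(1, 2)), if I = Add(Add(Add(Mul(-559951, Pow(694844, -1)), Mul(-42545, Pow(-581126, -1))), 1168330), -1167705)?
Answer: Mul(Rational(1, 100947978586), I, Pow(21117228874825357020511242751, Rational(1, 2))) ≈ Mul(1439.5, I)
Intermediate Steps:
I = Rational(126037053259077, 201895957172) (I = Add(Add(Add(Mul(-559951, Rational(1, 694844)), Mul(-42545, Rational(-1, 581126))), 1168330), -1167705) = Add(Add(Add(Rational(-559951, 694844), Rational(42545, 581126)), 1168330), -1167705) = Add(Add(Rational(-147919973423, 201895957172), 1168330), -1167705) = Add(Rational(235880955722789337, 201895957172), -1167705) = Rational(126037053259077, 201895957172) ≈ 624.27)
Pow(Add(-2072872, I), Rational(1, 2)) = Pow(Add(-2072872, Rational(126037053259077, 201895957172)), Rational(1, 2)) = Pow(Rational(-418378439481778907, 201895957172), Rational(1, 2)) = Mul(Rational(1, 100947978586), I, Pow(21117228874825357020511242751, Rational(1, 2)))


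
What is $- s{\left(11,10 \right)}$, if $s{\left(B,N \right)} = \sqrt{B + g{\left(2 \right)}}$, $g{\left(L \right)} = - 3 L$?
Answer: $- \sqrt{5} \approx -2.2361$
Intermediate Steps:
$s{\left(B,N \right)} = \sqrt{-6 + B}$ ($s{\left(B,N \right)} = \sqrt{B - 6} = \sqrt{-6 + B}$)
$- s{\left(11,10 \right)} = - \sqrt{-6 + 11} = - \sqrt{5}$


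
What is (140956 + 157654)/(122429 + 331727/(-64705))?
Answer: 743136925/304670643 ≈ 2.4391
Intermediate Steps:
(140956 + 157654)/(122429 + 331727/(-64705)) = 298610/(122429 + 331727*(-1/64705)) = 298610/(122429 - 331727/64705) = 298610/(7921436718/64705) = 298610*(64705/7921436718) = 743136925/304670643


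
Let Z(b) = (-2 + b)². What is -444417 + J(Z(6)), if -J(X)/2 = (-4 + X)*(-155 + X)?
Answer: -441081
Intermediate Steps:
J(X) = -2*(-155 + X)*(-4 + X) (J(X) = -2*(-4 + X)*(-155 + X) = -2*(-155 + X)*(-4 + X))
-444417 + J(Z(6)) = -444417 + (-1240 - 2*(-2 + 6)⁴ + 318*(-2 + 6)²) = -444417 + (-1240 - 2*(4²)² + 318*4²) = -444417 + (-1240 - 2*16² + 318*16) = -444417 + (-1240 - 2*256 + 5088) = -444417 + (-1240 - 512 + 5088) = -444417 + 3336 = -441081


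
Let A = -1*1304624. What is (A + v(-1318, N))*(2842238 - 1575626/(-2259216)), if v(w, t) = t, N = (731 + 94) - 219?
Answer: -2093350247517218653/564804 ≈ -3.7063e+12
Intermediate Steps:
A = -1304624
N = 606 (N = 825 - 219 = 606)
(A + v(-1318, N))*(2842238 - 1575626/(-2259216)) = (-1304624 + 606)*(2842238 - 1575626/(-2259216)) = -1304018*(2842238 - 1575626*(-1/2259216)) = -1304018*(2842238 + 787813/1129608) = -1304018*3210615570517/1129608 = -2093350247517218653/564804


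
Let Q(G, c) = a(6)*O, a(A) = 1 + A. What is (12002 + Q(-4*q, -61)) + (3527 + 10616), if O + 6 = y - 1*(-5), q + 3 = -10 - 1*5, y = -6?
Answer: 26096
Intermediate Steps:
q = -18 (q = -3 + (-10 - 1*5) = -3 + (-10 - 5) = -3 - 15 = -18)
O = -7 (O = -6 + (-6 - 1*(-5)) = -6 + (-6 + 5) = -6 - 1 = -7)
Q(G, c) = -49 (Q(G, c) = (1 + 6)*(-7) = 7*(-7) = -49)
(12002 + Q(-4*q, -61)) + (3527 + 10616) = (12002 - 49) + (3527 + 10616) = 11953 + 14143 = 26096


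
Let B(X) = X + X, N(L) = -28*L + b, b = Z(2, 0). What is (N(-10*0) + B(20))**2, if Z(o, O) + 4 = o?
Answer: 1444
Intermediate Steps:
Z(o, O) = -4 + o
b = -2 (b = -4 + 2 = -2)
N(L) = -2 - 28*L (N(L) = -28*L - 2 = -2 - 28*L)
B(X) = 2*X
(N(-10*0) + B(20))**2 = ((-2 - (-280)*0) + 2*20)**2 = ((-2 - 28*0) + 40)**2 = ((-2 + 0) + 40)**2 = (-2 + 40)**2 = 38**2 = 1444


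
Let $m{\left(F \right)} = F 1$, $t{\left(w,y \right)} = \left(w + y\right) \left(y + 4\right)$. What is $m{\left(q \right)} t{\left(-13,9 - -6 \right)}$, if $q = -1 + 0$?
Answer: $-38$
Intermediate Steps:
$t{\left(w,y \right)} = \left(4 + y\right) \left(w + y\right)$ ($t{\left(w,y \right)} = \left(w + y\right) \left(4 + y\right) = \left(4 + y\right) \left(w + y\right)$)
$q = -1$
$m{\left(F \right)} = F$
$m{\left(q \right)} t{\left(-13,9 - -6 \right)} = - (\left(9 - -6\right)^{2} + 4 \left(-13\right) + 4 \left(9 - -6\right) - 13 \left(9 - -6\right)) = - (\left(9 + 6\right)^{2} - 52 + 4 \left(9 + 6\right) - 13 \left(9 + 6\right)) = - (15^{2} - 52 + 4 \cdot 15 - 195) = - (225 - 52 + 60 - 195) = \left(-1\right) 38 = -38$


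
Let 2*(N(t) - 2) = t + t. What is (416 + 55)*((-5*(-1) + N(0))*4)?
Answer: 13188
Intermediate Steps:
N(t) = 2 + t (N(t) = 2 + (t + t)/2 = 2 + (2*t)/2 = 2 + t)
(416 + 55)*((-5*(-1) + N(0))*4) = (416 + 55)*((-5*(-1) + (2 + 0))*4) = 471*((5 + 2)*4) = 471*(7*4) = 471*28 = 13188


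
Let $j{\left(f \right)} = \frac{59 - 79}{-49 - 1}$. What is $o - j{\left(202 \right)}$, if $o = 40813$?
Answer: $\frac{204063}{5} \approx 40813.0$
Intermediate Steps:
$j{\left(f \right)} = \frac{2}{5}$ ($j{\left(f \right)} = - \frac{20}{-50} = \left(-20\right) \left(- \frac{1}{50}\right) = \frac{2}{5}$)
$o - j{\left(202 \right)} = 40813 - \frac{2}{5} = \frac{204063}{5}$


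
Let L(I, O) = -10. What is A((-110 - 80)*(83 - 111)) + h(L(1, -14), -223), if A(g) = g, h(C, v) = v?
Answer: 5097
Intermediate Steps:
A((-110 - 80)*(83 - 111)) + h(L(1, -14), -223) = (-110 - 80)*(83 - 111) - 223 = -190*(-28) - 223 = 5320 - 223 = 5097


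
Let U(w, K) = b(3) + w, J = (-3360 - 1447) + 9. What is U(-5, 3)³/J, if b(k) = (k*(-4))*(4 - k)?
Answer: 4913/4798 ≈ 1.0240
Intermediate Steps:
J = -4798 (J = -4807 + 9 = -4798)
b(k) = -4*k*(4 - k) (b(k) = (-4*k)*(4 - k) = -4*k*(4 - k))
U(w, K) = -12 + w (U(w, K) = 4*3*(-4 + 3) + w = 4*3*(-1) + w = -12 + w)
U(-5, 3)³/J = (-12 - 5)³/(-4798) = (-17)³*(-1/4798) = -4913*(-1/4798) = 4913/4798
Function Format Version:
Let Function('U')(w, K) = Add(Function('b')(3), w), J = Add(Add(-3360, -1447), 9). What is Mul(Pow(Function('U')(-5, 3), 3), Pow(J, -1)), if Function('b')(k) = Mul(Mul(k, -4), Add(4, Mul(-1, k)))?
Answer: Rational(4913, 4798) ≈ 1.0240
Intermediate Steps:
J = -4798 (J = Add(-4807, 9) = -4798)
Function('b')(k) = Mul(-4, k, Add(4, Mul(-1, k))) (Function('b')(k) = Mul(Mul(-4, k), Add(4, Mul(-1, k))) = Mul(-4, k, Add(4, Mul(-1, k))))
Function('U')(w, K) = Add(-12, w) (Function('U')(w, K) = Add(Mul(4, 3, Add(-4, 3)), w) = Add(Mul(4, 3, -1), w) = Add(-12, w))
Mul(Pow(Function('U')(-5, 3), 3), Pow(J, -1)) = Mul(Pow(Add(-12, -5), 3), Pow(-4798, -1)) = Mul(Pow(-17, 3), Rational(-1, 4798)) = Mul(-4913, Rational(-1, 4798)) = Rational(4913, 4798)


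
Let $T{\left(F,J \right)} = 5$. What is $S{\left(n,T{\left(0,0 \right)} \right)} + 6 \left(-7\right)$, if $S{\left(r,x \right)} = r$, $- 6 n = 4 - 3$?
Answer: $- \frac{253}{6} \approx -42.167$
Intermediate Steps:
$n = - \frac{1}{6}$ ($n = - \frac{4 - 3}{6} = \left(- \frac{1}{6}\right) 1 = - \frac{1}{6} \approx -0.16667$)
$S{\left(n,T{\left(0,0 \right)} \right)} + 6 \left(-7\right) = - \frac{1}{6} + 6 \left(-7\right) = - \frac{1}{6} - 42 = - \frac{253}{6}$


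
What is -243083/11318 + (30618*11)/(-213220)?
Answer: -993607804/43093285 ≈ -23.057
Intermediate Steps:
-243083/11318 + (30618*11)/(-213220) = -243083*1/11318 + 336798*(-1/213220) = -243083/11318 - 24057/15230 = -993607804/43093285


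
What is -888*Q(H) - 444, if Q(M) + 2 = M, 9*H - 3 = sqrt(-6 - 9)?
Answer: 1036 - 296*I*sqrt(15)/3 ≈ 1036.0 - 382.13*I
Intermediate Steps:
H = 1/3 + I*sqrt(15)/9 (H = 1/3 + sqrt(-6 - 9)/9 = 1/3 + sqrt(-15)/9 = 1/3 + (I*sqrt(15))/9 = 1/3 + I*sqrt(15)/9 ≈ 0.33333 + 0.43033*I)
Q(M) = -2 + M
-888*Q(H) - 444 = -888*(-2 + (1/3 + I*sqrt(15)/9)) - 444 = -888*(-5/3 + I*sqrt(15)/9) - 444 = (1480 - 296*I*sqrt(15)/3) - 444 = 1036 - 296*I*sqrt(15)/3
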